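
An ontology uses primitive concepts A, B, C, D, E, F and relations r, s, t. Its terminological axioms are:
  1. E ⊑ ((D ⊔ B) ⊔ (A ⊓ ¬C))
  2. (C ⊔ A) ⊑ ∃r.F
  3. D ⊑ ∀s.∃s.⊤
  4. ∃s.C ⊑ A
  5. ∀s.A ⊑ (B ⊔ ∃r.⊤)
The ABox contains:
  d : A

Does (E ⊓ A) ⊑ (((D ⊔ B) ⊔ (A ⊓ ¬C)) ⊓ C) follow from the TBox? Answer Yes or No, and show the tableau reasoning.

1. (E ⊓ A) ⊑ (((D ⊔ B) ⊔ (A ⊓ ¬C)) ⊓ C)  ⇔  ((E ⊓ A) ⊓ (((¬D ⊓ ¬B) ⊓ (¬A ⊔ C)) ⊔ ¬C)) unsat w.r.t. T
   apply at x₀: E⊑((D ⊔ B) ⊔ (A ⊓ ¬C))
   open: L(x₀) ⊇ {A, B, E, ¬C, ¬D, …} (+ ∃-successors)
2. Hence (E ⊓ A) ⊑ (((D ⊔ B) ⊔ (A ⊓ ¬C)) ⊓ C): not entailed.

No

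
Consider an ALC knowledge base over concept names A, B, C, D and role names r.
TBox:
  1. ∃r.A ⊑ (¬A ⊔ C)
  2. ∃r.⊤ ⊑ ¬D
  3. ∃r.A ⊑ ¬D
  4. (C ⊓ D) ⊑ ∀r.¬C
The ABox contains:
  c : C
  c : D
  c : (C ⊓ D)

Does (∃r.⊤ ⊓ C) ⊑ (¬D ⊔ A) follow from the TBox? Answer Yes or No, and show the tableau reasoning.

1. (∃r.⊤ ⊓ C) ⊑ (¬D ⊔ A)  ⇔  ((∃r.⊤ ⊓ C) ⊓ (D ⊓ ¬A)) unsat w.r.t. T
   all branches close; clash {D, ¬D} at x₀
2. Hence (∃r.⊤ ⊓ C) ⊑ (¬D ⊔ A): entailed.

Yes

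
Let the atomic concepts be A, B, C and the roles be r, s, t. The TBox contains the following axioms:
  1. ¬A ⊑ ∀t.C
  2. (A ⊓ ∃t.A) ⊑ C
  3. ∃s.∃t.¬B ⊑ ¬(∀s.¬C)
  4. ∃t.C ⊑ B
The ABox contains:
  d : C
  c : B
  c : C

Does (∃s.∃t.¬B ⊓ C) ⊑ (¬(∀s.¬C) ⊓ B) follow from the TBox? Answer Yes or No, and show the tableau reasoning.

1. (∃s.∃t.¬B ⊓ C) ⊑ (¬(∀s.¬C) ⊓ B)  ⇔  ((∃s.∃t.¬B ⊓ C) ⊓ (∀s.¬C ⊔ ¬B)) unsat w.r.t. T
   apply at x₀: ∃s.∃t.¬B⊑¬(∀s.¬C)
   open: L(x₀) ⊇ {A, C, ¬B, ∀t.¬C, ∃s.C, …} (+ ∃-successors)
2. Hence (∃s.∃t.¬B ⊓ C) ⊑ (¬(∀s.¬C) ⊓ B): not entailed.

No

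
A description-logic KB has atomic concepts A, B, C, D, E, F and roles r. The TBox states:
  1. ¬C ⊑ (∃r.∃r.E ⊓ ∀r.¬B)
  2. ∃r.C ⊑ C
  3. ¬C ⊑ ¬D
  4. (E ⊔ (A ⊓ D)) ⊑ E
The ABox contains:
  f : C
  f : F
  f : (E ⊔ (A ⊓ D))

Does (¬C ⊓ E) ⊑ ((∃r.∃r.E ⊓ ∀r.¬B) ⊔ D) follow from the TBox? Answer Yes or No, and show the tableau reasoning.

Yes

1. (¬C ⊓ E) ⊑ ((∃r.∃r.E ⊓ ∀r.¬B) ⊔ D)  ⇔  ((¬C ⊓ E) ⊓ ((∀r.∀r.¬E ⊔ ∃r.B) ⊓ ¬D)) unsat w.r.t. T
   all branches close; clash {C, ¬C} at x₀
2. Hence (¬C ⊓ E) ⊑ ((∃r.∃r.E ⊓ ∀r.¬B) ⊔ D): entailed.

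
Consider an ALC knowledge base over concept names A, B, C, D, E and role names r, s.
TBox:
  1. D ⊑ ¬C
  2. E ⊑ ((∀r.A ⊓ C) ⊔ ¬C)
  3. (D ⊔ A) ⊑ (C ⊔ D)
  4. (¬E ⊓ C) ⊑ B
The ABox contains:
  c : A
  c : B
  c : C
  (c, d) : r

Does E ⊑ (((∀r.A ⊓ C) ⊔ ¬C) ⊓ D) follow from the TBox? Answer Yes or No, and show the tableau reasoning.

1. E ⊑ (((∀r.A ⊓ C) ⊔ ¬C) ⊓ D)  ⇔  (E ⊓ (((∃r.¬A ⊔ ¬C) ⊓ C) ⊔ ¬D)) unsat w.r.t. T
   apply at x₀: E⊑((∀r.A ⊓ C) ⊔ ¬C)
   open: L(x₀) ⊇ {C, E, ¬A, ¬D, ∀r.A}
2. Hence E ⊑ (((∀r.A ⊓ C) ⊔ ¬C) ⊓ D): not entailed.

No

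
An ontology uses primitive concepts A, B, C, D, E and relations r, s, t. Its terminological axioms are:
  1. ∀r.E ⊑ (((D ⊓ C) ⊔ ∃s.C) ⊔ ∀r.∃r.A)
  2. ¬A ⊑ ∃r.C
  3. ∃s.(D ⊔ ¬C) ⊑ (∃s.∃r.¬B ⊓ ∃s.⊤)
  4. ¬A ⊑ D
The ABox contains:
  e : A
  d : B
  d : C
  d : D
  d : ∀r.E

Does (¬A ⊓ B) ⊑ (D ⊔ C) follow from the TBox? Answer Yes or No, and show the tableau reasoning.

Yes

1. (¬A ⊓ B) ⊑ (D ⊔ C)  ⇔  ((¬A ⊓ B) ⊓ (¬D ⊓ ¬C)) unsat w.r.t. T
   all branches close; clash {D, ¬D} at x₀
2. Hence (¬A ⊓ B) ⊑ (D ⊔ C): entailed.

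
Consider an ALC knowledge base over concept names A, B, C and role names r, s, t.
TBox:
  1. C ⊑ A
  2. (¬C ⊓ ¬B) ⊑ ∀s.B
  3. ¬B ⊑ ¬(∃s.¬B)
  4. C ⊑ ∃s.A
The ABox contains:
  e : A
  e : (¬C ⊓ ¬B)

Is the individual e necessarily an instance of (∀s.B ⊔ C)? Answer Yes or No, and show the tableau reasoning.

Yes

1. e : (∀s.B ⊔ C)?  L(e) = {A, (¬C ⊓ ¬B)} ∪ {(∃s.¬B ⊓ ¬C)}
   clash {B, ¬B} at an ∃-successor — e ∈ (∀s.B ⊔ C)
2. Hence e : (∀s.B ⊔ C): entailed.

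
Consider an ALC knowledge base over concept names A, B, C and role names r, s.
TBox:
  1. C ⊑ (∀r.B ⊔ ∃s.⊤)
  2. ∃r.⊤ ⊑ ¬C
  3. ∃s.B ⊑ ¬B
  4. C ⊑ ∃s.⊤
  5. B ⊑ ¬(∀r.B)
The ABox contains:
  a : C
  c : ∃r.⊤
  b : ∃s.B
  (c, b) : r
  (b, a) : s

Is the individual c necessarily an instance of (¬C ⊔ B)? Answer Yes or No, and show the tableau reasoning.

Yes

1. c : (¬C ⊔ B)?  L(c) = {∃r.⊤} ∪ {(C ⊓ ¬B)}
   clash {C, ¬C} at c — c ∈ (¬C ⊔ B)
2. Hence c : (¬C ⊔ B): entailed.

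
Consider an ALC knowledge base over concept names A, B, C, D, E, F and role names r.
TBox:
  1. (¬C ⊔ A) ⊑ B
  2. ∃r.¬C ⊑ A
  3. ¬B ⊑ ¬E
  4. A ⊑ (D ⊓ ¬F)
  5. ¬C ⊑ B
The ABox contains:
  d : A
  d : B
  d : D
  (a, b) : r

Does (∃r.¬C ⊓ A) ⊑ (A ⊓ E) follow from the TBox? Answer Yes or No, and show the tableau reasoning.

No

1. (∃r.¬C ⊓ A) ⊑ (A ⊓ E)  ⇔  ((∃r.¬C ⊓ A) ⊓ (¬A ⊔ ¬E)) unsat w.r.t. T
   apply at x₀: A⊑(D ⊓ ¬F)
   open: L(x₀) ⊇ {A, B, C, D, ¬E, …} (+ ∃-successors)
2. Hence (∃r.¬C ⊓ A) ⊑ (A ⊓ E): not entailed.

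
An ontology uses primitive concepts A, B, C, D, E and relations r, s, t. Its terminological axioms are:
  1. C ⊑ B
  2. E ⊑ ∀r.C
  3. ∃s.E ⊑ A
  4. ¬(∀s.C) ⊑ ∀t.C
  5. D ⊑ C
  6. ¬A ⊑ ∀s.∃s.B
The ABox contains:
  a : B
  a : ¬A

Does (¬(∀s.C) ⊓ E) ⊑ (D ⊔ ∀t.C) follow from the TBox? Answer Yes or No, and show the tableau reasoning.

Yes

1. (¬(∀s.C) ⊓ E) ⊑ (D ⊔ ∀t.C)  ⇔  ((∃s.¬C ⊓ E) ⊓ (¬D ⊓ ∃t.¬C)) unsat w.r.t. T
   all branches close; clash {C, ¬C} at an ∃-successor
2. Hence (¬(∀s.C) ⊓ E) ⊑ (D ⊔ ∀t.C): entailed.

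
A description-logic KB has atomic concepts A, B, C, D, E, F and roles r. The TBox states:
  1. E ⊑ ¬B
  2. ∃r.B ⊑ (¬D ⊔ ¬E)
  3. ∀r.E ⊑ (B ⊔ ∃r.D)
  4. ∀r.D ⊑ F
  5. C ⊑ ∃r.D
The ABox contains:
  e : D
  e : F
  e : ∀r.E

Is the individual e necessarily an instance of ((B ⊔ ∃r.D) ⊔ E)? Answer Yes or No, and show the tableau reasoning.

1. e : ((B ⊔ ∃r.D) ⊔ E)?  L(e) = {D, F, ∀r.E} ∪ {((¬B ⊓ ∀r.¬D) ⊓ ¬E)}
   clash {D, ¬D} at an ∃-successor — e ∈ ((B ⊔ ∃r.D) ⊔ E)
2. Hence e : ((B ⊔ ∃r.D) ⊔ E): entailed.

Yes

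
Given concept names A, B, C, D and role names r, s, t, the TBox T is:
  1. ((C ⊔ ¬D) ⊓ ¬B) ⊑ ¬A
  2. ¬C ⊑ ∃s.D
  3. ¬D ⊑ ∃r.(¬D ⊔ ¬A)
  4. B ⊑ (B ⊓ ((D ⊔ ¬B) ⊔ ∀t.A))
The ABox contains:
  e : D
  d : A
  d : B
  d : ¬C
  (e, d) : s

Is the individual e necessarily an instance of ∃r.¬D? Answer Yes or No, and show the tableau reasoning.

No

1. e : ∃r.¬D?  L(e) = {D} ∪ {∀r.D}
   open: L(e) ⊇ {B, C, D, ∀r.D} — e ∉ ∃r.¬D possible
2. Hence e : ∃r.¬D: not entailed.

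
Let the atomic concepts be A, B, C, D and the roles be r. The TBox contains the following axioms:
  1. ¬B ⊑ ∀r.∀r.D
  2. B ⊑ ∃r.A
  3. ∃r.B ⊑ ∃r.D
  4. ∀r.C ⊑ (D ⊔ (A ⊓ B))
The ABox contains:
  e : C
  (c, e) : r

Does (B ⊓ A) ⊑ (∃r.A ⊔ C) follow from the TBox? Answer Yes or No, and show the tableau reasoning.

1. (B ⊓ A) ⊑ (∃r.A ⊔ C)  ⇔  ((B ⊓ A) ⊓ (∀r.¬A ⊓ ¬C)) unsat w.r.t. T
   all branches close; clash {A, ¬A} at an ∃-successor
2. Hence (B ⊓ A) ⊑ (∃r.A ⊔ C): entailed.

Yes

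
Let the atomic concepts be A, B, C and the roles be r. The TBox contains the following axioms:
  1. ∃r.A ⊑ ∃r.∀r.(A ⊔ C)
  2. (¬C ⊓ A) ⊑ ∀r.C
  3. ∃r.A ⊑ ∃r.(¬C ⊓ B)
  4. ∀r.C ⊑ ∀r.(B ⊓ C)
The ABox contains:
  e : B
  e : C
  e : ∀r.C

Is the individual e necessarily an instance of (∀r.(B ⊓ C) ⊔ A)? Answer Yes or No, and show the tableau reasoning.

Yes

1. e : (∀r.(B ⊓ C) ⊔ A)?  L(e) = {B, C, ∀r.C} ∪ {(∃r.(¬B ⊔ ¬C) ⊓ ¬A)}
   clash {C, ¬C} at an ∃-successor — e ∈ (∀r.(B ⊓ C) ⊔ A)
2. Hence e : (∀r.(B ⊓ C) ⊔ A): entailed.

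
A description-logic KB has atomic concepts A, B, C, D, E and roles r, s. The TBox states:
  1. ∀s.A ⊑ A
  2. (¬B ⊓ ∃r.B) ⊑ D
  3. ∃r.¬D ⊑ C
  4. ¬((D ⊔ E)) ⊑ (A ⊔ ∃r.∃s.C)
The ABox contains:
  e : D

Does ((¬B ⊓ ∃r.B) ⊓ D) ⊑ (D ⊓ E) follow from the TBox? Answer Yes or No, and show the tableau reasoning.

No

1. ((¬B ⊓ ∃r.B) ⊓ D) ⊑ (D ⊓ E)  ⇔  (((¬B ⊓ ∃r.B) ⊓ D) ⊓ (¬D ⊔ ¬E)) unsat w.r.t. T
   open: L(x₀) ⊇ {D, ¬B, ¬E, ∀r.D, ∃r.B, …} (+ ∃-successors)
2. Hence ((¬B ⊓ ∃r.B) ⊓ D) ⊑ (D ⊓ E): not entailed.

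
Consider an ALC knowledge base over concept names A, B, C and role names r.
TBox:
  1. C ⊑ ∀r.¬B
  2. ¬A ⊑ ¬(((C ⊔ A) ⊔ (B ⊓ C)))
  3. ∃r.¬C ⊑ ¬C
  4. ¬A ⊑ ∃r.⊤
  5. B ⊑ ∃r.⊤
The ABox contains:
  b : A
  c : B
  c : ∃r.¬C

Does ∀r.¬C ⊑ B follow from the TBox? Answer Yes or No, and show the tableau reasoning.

1. ∀r.¬C ⊑ B  ⇔  (∀r.¬C ⊓ ¬B) unsat w.r.t. T
   open: L(x₀) ⊇ {A, ¬B, ¬C, ∀r.C, ∀r.¬C}
2. Hence ∀r.¬C ⊑ B: not entailed.

No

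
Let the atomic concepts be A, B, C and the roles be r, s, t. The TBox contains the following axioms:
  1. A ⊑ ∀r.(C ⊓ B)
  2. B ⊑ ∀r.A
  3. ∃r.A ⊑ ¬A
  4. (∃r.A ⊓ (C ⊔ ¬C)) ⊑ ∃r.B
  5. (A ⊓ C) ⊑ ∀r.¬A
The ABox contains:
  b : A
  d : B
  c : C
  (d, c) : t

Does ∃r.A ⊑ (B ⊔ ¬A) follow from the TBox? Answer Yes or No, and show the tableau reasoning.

Yes

1. ∃r.A ⊑ (B ⊔ ¬A)  ⇔  (∃r.A ⊓ (¬B ⊓ A)) unsat w.r.t. T
   all branches close; clash {A, ¬A} at an ∃-successor
2. Hence ∃r.A ⊑ (B ⊔ ¬A): entailed.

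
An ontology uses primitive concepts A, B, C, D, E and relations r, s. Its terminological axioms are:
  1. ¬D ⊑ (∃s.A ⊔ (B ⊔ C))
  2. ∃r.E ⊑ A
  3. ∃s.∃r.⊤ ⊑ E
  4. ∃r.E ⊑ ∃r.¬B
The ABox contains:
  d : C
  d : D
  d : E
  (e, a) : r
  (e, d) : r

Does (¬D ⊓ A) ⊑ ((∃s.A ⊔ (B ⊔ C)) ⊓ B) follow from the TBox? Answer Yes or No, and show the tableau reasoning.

1. (¬D ⊓ A) ⊑ ((∃s.A ⊔ (B ⊔ C)) ⊓ B)  ⇔  ((¬D ⊓ A) ⊓ ((∀s.¬A ⊓ (¬B ⊓ ¬C)) ⊔ ¬B)) unsat w.r.t. T
   apply at x₀: ¬D⊑(∃s.A ⊔ (B ⊔ C))
   open: L(x₀) ⊇ {A, ¬B, ¬D, ∀r.¬E, ∀s.∀r.⊥, …} (+ ∃-successors)
2. Hence (¬D ⊓ A) ⊑ ((∃s.A ⊔ (B ⊔ C)) ⊓ B): not entailed.

No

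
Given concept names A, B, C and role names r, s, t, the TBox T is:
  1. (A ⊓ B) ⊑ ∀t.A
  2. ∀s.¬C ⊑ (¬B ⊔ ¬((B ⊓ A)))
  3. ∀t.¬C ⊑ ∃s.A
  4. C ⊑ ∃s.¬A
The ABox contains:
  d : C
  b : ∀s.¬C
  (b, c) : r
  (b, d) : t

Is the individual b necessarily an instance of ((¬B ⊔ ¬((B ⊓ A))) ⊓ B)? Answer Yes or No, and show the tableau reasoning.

1. b : ((¬B ⊔ ¬((B ⊓ A))) ⊓ B)?  L(b) = {∀s.¬C} ∪ {((B ⊓ (B ⊓ A)) ⊔ ¬B)}
   apply at b: ∀s.¬C⊑(¬B ⊔ ¬((B ⊓ A)))
   open: L(b) ⊇ {¬B, ¬C, ∀s.¬C, ∃t.C} (+ ∃-successors) — b ∉ ((¬B ⊔ ¬((B ⊓ A))) ⊓ B) possible
2. Hence b : ((¬B ⊔ ¬((B ⊓ A))) ⊓ B): not entailed.

No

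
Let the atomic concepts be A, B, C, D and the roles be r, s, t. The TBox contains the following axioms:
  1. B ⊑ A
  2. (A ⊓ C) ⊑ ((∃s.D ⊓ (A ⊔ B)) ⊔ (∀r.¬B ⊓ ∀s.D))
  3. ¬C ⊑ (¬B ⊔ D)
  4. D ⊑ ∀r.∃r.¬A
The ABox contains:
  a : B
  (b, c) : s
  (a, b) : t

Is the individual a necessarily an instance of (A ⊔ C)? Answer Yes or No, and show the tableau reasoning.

Yes

1. a : (A ⊔ C)?  L(a) = {B} ∪ {(¬A ⊓ ¬C)}
   clash {A, ¬A} at a — a ∈ (A ⊔ C)
2. Hence a : (A ⊔ C): entailed.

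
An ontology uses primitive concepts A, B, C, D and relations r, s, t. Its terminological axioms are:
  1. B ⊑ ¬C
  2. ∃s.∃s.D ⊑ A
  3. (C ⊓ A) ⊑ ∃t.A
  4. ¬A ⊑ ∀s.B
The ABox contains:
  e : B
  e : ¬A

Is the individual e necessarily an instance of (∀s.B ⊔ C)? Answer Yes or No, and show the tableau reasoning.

Yes

1. e : (∀s.B ⊔ C)?  L(e) = {B, ¬A} ∪ {(∃s.¬B ⊓ ¬C)}
   clash {A, ¬A} at e — e ∈ (∀s.B ⊔ C)
2. Hence e : (∀s.B ⊔ C): entailed.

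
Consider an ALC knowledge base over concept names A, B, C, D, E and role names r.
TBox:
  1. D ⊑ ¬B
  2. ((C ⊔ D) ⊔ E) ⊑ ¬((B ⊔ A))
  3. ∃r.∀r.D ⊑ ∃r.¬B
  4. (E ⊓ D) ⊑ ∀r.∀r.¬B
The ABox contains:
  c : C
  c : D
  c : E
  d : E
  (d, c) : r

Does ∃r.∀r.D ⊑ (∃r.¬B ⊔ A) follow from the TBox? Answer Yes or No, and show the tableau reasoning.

1. ∃r.∀r.D ⊑ (∃r.¬B ⊔ A)  ⇔  (∃r.∀r.D ⊓ (∀r.B ⊓ ¬A)) unsat w.r.t. T
   all branches close; clash {B, ¬B} at an ∃-successor
2. Hence ∃r.∀r.D ⊑ (∃r.¬B ⊔ A): entailed.

Yes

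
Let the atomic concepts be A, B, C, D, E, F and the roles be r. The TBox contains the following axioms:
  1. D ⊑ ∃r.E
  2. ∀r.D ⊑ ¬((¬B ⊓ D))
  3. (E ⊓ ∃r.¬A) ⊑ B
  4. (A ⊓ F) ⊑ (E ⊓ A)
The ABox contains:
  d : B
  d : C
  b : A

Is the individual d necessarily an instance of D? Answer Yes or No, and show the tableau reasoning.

No

1. d : D?  L(d) = {B, C} ∪ {¬D}
   open: L(d) ⊇ {B, C, ¬A, ¬D, ∃r.¬D} (+ ∃-successors) — d ∉ D possible
2. Hence d : D: not entailed.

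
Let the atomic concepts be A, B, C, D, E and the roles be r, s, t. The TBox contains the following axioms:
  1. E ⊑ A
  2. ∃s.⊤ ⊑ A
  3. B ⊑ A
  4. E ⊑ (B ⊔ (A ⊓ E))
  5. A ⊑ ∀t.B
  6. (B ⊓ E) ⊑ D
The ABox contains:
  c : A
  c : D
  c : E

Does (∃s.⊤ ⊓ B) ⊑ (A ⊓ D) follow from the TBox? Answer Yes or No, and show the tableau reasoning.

1. (∃s.⊤ ⊓ B) ⊑ (A ⊓ D)  ⇔  ((∃s.⊤ ⊓ B) ⊓ (¬A ⊔ ¬D)) unsat w.r.t. T
   apply at x₀: ∃s.⊤⊑A; B⊑A
   open: L(x₀) ⊇ {A, B, ¬D, ¬E, ∀t.B, …} (+ ∃-successors)
2. Hence (∃s.⊤ ⊓ B) ⊑ (A ⊓ D): not entailed.

No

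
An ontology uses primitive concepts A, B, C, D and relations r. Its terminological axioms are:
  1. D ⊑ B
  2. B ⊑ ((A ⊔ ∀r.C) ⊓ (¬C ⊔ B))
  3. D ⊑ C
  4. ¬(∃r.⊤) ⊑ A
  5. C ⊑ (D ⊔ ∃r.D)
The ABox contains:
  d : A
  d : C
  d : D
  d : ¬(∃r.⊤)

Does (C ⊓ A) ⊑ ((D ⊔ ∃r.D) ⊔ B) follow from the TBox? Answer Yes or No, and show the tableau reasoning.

Yes

1. (C ⊓ A) ⊑ ((D ⊔ ∃r.D) ⊔ B)  ⇔  ((C ⊓ A) ⊓ ((¬D ⊓ ∀r.¬D) ⊓ ¬B)) unsat w.r.t. T
   all branches close; clash {D, ¬D} at an ∃-successor
2. Hence (C ⊓ A) ⊑ ((D ⊔ ∃r.D) ⊔ B): entailed.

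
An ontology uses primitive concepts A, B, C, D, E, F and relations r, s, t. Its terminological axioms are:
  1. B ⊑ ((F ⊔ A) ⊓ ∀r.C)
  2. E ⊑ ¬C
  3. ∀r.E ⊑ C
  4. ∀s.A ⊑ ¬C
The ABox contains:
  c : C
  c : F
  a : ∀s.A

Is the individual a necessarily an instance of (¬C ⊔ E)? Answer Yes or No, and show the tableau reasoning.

1. a : (¬C ⊔ E)?  L(a) = {∀s.A} ∪ {(C ⊓ ¬E)}
   clash {C, ¬C} at a — a ∈ (¬C ⊔ E)
2. Hence a : (¬C ⊔ E): entailed.

Yes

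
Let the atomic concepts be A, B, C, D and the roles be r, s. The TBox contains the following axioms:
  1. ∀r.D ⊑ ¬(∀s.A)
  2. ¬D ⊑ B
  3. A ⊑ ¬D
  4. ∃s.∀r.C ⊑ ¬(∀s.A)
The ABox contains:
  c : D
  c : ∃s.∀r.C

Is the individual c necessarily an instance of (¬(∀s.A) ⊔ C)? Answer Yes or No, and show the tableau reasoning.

1. c : (¬(∀s.A) ⊔ C)?  L(c) = {D, ∃s.∀r.C} ∪ {(∀s.A ⊓ ¬C)}
   clash {D, ¬D} at c — c ∈ (¬(∀s.A) ⊔ C)
2. Hence c : (¬(∀s.A) ⊔ C): entailed.

Yes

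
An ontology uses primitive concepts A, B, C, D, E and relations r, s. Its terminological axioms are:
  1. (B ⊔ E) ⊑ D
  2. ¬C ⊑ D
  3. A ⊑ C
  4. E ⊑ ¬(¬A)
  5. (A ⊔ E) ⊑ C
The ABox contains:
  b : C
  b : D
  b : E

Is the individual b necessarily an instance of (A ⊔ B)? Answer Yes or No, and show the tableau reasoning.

1. b : (A ⊔ B)?  L(b) = {C, D, E} ∪ {(¬A ⊓ ¬B)}
   clash {A, ¬A} at b — b ∈ (A ⊔ B)
2. Hence b : (A ⊔ B): entailed.

Yes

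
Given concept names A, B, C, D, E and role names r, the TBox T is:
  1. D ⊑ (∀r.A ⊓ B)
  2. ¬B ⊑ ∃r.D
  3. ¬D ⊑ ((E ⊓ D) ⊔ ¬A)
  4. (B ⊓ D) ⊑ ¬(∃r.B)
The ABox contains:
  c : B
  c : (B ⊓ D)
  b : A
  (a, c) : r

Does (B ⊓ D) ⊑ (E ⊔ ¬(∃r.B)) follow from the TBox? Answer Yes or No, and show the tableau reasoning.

1. (B ⊓ D) ⊑ (E ⊔ ¬(∃r.B))  ⇔  ((B ⊓ D) ⊓ (¬E ⊓ ∃r.B)) unsat w.r.t. T
   all branches close; clash {B, ¬B} at an ∃-successor
2. Hence (B ⊓ D) ⊑ (E ⊔ ¬(∃r.B)): entailed.

Yes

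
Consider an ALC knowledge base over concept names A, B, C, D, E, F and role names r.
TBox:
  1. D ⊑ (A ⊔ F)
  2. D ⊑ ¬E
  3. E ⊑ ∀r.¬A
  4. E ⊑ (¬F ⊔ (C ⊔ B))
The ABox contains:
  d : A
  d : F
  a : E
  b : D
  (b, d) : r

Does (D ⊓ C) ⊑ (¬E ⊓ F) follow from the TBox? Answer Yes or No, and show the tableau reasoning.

1. (D ⊓ C) ⊑ (¬E ⊓ F)  ⇔  ((D ⊓ C) ⊓ (E ⊔ ¬F)) unsat w.r.t. T
   apply at x₀: D⊑(A ⊔ F); D⊑¬E
   open: L(x₀) ⊇ {A, C, D, ¬E, ¬F}
2. Hence (D ⊓ C) ⊑ (¬E ⊓ F): not entailed.

No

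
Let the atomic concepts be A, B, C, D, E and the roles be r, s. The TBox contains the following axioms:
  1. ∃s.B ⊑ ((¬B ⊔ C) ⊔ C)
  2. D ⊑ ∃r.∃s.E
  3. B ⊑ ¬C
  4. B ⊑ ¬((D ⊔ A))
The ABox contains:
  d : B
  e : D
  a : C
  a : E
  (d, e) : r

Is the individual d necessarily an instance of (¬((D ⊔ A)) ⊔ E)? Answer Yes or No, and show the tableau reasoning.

Yes

1. d : (¬((D ⊔ A)) ⊔ E)?  L(d) = {B} ∪ {((D ⊔ A) ⊓ ¬E)}
   clash {A, ¬A} at d — d ∈ (¬((D ⊔ A)) ⊔ E)
2. Hence d : (¬((D ⊔ A)) ⊔ E): entailed.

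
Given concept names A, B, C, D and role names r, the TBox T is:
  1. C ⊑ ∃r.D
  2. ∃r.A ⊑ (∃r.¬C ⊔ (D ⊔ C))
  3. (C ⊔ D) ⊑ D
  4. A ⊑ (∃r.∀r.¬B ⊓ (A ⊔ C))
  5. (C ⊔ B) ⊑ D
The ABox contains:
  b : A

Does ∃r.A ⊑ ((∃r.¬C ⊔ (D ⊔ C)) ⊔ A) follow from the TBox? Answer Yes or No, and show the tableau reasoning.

1. ∃r.A ⊑ ((∃r.¬C ⊔ (D ⊔ C)) ⊔ A)  ⇔  (∃r.A ⊓ ((∀r.C ⊓ (¬D ⊓ ¬C)) ⊓ ¬A)) unsat w.r.t. T
   all branches close; clash {D, ¬D} at x₀
2. Hence ∃r.A ⊑ ((∃r.¬C ⊔ (D ⊔ C)) ⊔ A): entailed.

Yes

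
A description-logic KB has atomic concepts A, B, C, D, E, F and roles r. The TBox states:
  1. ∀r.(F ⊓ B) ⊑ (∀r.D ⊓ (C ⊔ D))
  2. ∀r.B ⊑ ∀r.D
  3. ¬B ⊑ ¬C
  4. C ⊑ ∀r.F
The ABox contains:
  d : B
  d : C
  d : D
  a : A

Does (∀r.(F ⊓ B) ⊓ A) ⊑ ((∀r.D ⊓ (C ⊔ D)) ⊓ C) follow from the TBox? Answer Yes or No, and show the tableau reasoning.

1. (∀r.(F ⊓ B) ⊓ A) ⊑ ((∀r.D ⊓ (C ⊔ D)) ⊓ C)  ⇔  ((∀r.(F ⊓ B) ⊓ A) ⊓ ((∃r.¬D ⊔ (¬C ⊓ ¬D)) ⊔ ¬C)) unsat w.r.t. T
   apply at x₀: ∀r.(F ⊓ B)⊑(∀r.D ⊓ (C ⊔ D))
   open: L(x₀) ⊇ {A, B, D, ¬C, ∀r.(F ⊓ B), …}
2. Hence (∀r.(F ⊓ B) ⊓ A) ⊑ ((∀r.D ⊓ (C ⊔ D)) ⊓ C): not entailed.

No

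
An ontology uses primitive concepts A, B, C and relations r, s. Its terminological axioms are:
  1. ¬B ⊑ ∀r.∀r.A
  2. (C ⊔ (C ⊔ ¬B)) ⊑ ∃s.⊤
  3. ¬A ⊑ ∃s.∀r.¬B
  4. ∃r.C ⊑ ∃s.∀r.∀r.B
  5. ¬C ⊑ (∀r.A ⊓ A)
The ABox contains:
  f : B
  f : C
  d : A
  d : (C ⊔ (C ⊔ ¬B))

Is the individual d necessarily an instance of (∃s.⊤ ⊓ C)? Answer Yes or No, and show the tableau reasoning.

No

1. d : (∃s.⊤ ⊓ C)?  L(d) = {A, (C ⊔ (C ⊔ ¬B))} ∪ {(∀s.⊥ ⊔ ¬C)}
   apply at d: (C ⊔ (C ⊔ ¬B))⊑∃s.⊤
   open: L(d) ⊇ {A, ¬B, ¬C, ∀r.A, ∀r.¬C, …} (+ ∃-successors) — d ∉ (∃s.⊤ ⊓ C) possible
2. Hence d : (∃s.⊤ ⊓ C): not entailed.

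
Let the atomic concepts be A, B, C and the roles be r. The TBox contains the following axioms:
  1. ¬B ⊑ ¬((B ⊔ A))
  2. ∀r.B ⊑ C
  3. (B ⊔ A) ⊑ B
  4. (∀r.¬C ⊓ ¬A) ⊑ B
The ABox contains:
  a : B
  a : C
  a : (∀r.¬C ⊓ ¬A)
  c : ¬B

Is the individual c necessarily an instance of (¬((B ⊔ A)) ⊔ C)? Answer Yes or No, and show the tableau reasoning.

Yes

1. c : (¬((B ⊔ A)) ⊔ C)?  L(c) = {¬B} ∪ {((B ⊔ A) ⊓ ¬C)}
   clash {B, ¬B} at c — c ∈ (¬((B ⊔ A)) ⊔ C)
2. Hence c : (¬((B ⊔ A)) ⊔ C): entailed.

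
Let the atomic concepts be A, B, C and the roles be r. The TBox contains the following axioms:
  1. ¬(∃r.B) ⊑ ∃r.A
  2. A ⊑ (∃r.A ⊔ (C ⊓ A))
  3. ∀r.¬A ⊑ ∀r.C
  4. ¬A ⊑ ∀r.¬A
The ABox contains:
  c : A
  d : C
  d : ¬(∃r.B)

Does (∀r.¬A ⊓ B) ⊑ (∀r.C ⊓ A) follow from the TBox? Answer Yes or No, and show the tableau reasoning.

No

1. (∀r.¬A ⊓ B) ⊑ (∀r.C ⊓ A)  ⇔  ((∀r.¬A ⊓ B) ⊓ (∃r.¬C ⊔ ¬A)) unsat w.r.t. T
   apply at x₀: ∀r.¬A⊑∀r.C
   open: L(x₀) ⊇ {B, ¬A, ∀r.C, ∀r.¬A, ∃r.B} (+ ∃-successors)
2. Hence (∀r.¬A ⊓ B) ⊑ (∀r.C ⊓ A): not entailed.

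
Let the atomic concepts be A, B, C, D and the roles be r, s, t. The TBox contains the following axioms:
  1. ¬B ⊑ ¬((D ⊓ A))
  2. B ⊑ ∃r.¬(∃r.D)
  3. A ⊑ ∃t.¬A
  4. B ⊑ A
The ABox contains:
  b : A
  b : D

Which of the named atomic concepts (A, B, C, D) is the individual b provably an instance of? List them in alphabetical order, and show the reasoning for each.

{A, B, D}

1. b : A?  L(b) = {A, D} ∪ {¬A}
   clash {A, ¬A} at b — b ∈ A
2. b : B?  L(b) = {A, D} ∪ {¬B}
   clash {A, ¬A} at b — b ∈ B
3. b : C?  L(b) = {A, D} ∪ {¬C}
   apply at b: A⊑∃t.¬A
   open: L(b) ⊇ {A, B, D, ¬C, ∃r.∀r.¬D, …} (+ ∃-successors) — b ∉ C possible
4. b : D?  L(b) = {A, D} ∪ {¬D}
   clash {D, ¬D} at b — b ∈ D
5. Entailed for b: {A, B, D}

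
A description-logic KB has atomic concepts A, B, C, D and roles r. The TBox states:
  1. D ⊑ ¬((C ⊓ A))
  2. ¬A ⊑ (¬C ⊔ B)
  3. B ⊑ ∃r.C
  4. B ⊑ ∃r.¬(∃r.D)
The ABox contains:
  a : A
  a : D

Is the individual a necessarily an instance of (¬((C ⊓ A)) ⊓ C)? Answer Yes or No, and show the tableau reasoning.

No

1. a : (¬((C ⊓ A)) ⊓ C)?  L(a) = {A, D} ∪ {((C ⊓ A) ⊔ ¬C)}
   apply at a: D⊑¬((C ⊓ A))
   open: L(a) ⊇ {A, D, ¬B, ¬C} — a ∉ (¬((C ⊓ A)) ⊓ C) possible
2. Hence a : (¬((C ⊓ A)) ⊓ C): not entailed.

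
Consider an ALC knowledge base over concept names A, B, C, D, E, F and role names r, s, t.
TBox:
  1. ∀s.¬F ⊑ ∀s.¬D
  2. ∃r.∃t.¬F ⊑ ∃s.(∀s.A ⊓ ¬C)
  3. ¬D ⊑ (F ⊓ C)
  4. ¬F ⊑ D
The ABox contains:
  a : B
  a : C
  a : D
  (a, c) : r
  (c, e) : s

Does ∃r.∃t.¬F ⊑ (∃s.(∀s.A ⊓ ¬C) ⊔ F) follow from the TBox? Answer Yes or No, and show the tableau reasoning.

Yes

1. ∃r.∃t.¬F ⊑ (∃s.(∀s.A ⊓ ¬C) ⊔ F)  ⇔  (∃r.∃t.¬F ⊓ (∀s.(∃s.¬A ⊔ C) ⊓ ¬F)) unsat w.r.t. T
   all branches close; clash {D, ¬D} at an ∃-successor
2. Hence ∃r.∃t.¬F ⊑ (∃s.(∀s.A ⊓ ¬C) ⊔ F): entailed.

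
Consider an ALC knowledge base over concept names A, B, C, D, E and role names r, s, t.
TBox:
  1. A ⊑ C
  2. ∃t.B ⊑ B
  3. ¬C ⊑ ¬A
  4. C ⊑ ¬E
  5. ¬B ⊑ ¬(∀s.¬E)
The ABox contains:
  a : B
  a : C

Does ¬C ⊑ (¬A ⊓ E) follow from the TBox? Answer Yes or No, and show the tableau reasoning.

No

1. ¬C ⊑ (¬A ⊓ E)  ⇔  (¬C ⊓ (A ⊔ ¬E)) unsat w.r.t. T
   apply at x₀: ¬C⊑¬A
   open: L(x₀) ⊇ {B, ¬A, ¬C, ¬E}
2. Hence ¬C ⊑ (¬A ⊓ E): not entailed.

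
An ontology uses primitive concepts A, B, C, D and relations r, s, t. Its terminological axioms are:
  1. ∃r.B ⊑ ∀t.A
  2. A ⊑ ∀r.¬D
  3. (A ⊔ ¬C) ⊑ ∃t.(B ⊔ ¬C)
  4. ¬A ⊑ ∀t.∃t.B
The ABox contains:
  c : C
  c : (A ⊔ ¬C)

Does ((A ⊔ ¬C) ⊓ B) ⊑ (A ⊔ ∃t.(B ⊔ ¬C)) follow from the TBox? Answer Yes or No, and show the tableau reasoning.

Yes

1. ((A ⊔ ¬C) ⊓ B) ⊑ (A ⊔ ∃t.(B ⊔ ¬C))  ⇔  (((A ⊔ ¬C) ⊓ B) ⊓ (¬A ⊓ ∀t.(¬B ⊓ C))) unsat w.r.t. T
   all branches close; clash {C, ¬C} at an ∃-successor
2. Hence ((A ⊔ ¬C) ⊓ B) ⊑ (A ⊔ ∃t.(B ⊔ ¬C)): entailed.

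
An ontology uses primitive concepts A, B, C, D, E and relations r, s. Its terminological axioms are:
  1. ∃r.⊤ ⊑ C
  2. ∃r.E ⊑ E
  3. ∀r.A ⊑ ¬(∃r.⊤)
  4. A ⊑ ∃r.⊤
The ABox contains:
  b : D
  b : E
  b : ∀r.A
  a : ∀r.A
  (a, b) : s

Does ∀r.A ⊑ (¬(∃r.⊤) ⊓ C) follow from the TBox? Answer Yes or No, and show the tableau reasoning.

No

1. ∀r.A ⊑ (¬(∃r.⊤) ⊓ C)  ⇔  (∀r.A ⊓ (∃r.⊤ ⊔ ¬C)) unsat w.r.t. T
   apply at x₀: ∀r.A⊑¬(∃r.⊤)
   open: L(x₀) ⊇ {¬A, ¬C, ∀r.A, ∀r.¬E, ∀r.⊥}
2. Hence ∀r.A ⊑ (¬(∃r.⊤) ⊓ C): not entailed.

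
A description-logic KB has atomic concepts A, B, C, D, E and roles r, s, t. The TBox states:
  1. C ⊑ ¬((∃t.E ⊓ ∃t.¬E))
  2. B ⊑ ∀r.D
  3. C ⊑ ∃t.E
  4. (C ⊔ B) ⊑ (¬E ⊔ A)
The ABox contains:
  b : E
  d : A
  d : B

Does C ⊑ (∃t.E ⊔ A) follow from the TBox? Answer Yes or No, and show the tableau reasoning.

1. C ⊑ (∃t.E ⊔ A)  ⇔  (C ⊓ (∀t.¬E ⊓ ¬A)) unsat w.r.t. T
   all branches close; clash {A, ¬A} at x₀
2. Hence C ⊑ (∃t.E ⊔ A): entailed.

Yes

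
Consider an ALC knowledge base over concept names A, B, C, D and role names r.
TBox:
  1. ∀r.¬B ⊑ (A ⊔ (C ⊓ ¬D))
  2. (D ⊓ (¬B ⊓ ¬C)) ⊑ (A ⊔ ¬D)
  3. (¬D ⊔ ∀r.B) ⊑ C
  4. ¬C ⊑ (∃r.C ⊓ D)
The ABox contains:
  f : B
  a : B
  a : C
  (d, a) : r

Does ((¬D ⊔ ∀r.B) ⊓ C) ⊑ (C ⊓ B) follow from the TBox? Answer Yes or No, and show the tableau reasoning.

1. ((¬D ⊔ ∀r.B) ⊓ C) ⊑ (C ⊓ B)  ⇔  (((¬D ⊔ ∀r.B) ⊓ C) ⊓ (¬C ⊔ ¬B)) unsat w.r.t. T
   open: L(x₀) ⊇ {C, ¬B, ¬D, ∃r.B} (+ ∃-successors)
2. Hence ((¬D ⊔ ∀r.B) ⊓ C) ⊑ (C ⊓ B): not entailed.

No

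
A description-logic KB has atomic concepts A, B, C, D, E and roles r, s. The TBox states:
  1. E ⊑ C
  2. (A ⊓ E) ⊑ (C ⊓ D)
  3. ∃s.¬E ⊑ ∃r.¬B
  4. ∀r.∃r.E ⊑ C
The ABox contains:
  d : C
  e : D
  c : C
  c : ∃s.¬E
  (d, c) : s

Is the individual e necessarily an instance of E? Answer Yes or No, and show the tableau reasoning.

1. e : E?  L(e) = {D} ∪ {¬E}
   open: L(e) ⊇ {D, ¬E, ∀s.E, ∃r.∀r.¬E} (+ ∃-successors) — e ∉ E possible
2. Hence e : E: not entailed.

No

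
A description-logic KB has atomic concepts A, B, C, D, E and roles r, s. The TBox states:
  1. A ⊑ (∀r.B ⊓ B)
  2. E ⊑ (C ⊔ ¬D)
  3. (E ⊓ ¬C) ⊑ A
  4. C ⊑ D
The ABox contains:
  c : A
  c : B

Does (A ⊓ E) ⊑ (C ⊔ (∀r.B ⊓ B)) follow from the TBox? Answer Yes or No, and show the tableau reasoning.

Yes

1. (A ⊓ E) ⊑ (C ⊔ (∀r.B ⊓ B))  ⇔  ((A ⊓ E) ⊓ (¬C ⊓ (∃r.¬B ⊔ ¬B))) unsat w.r.t. T
   all branches close; clash {B, ¬B} at x₀
2. Hence (A ⊓ E) ⊑ (C ⊔ (∀r.B ⊓ B)): entailed.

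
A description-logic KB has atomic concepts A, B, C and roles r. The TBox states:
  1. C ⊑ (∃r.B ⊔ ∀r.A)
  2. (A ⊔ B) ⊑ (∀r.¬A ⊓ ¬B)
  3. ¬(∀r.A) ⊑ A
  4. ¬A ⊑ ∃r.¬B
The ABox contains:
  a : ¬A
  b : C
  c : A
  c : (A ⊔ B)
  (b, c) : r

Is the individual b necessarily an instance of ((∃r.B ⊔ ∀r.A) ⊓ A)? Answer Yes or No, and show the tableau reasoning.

1. b : ((∃r.B ⊔ ∀r.A) ⊓ A)?  L(b) = {C} ∪ {((∀r.¬B ⊓ ∃r.¬A) ⊔ ¬A)}
   apply at b: C⊑(∃r.B ⊔ ∀r.A)
   open: L(b) ⊇ {C, ¬A, ¬B, ∀r.A, ∃r.¬B} (+ ∃-successors) — b ∉ ((∃r.B ⊔ ∀r.A) ⊓ A) possible
2. Hence b : ((∃r.B ⊔ ∀r.A) ⊓ A): not entailed.

No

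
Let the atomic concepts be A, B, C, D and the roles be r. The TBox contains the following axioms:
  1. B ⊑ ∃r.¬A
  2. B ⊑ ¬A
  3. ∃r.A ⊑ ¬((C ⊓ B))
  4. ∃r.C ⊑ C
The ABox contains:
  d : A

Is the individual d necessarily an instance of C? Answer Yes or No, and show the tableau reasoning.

No

1. d : C?  L(d) = {A} ∪ {¬C}
   open: L(d) ⊇ {A, ¬B, ¬C, ∀r.¬A, ∀r.¬C} — d ∉ C possible
2. Hence d : C: not entailed.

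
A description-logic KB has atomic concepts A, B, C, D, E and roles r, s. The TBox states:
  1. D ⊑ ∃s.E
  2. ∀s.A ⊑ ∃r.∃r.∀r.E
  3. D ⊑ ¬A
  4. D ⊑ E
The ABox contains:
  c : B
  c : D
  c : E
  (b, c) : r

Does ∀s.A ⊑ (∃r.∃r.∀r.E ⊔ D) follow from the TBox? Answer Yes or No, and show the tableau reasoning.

Yes

1. ∀s.A ⊑ (∃r.∃r.∀r.E ⊔ D)  ⇔  (∀s.A ⊓ (∀r.∀r.∃r.¬E ⊓ ¬D)) unsat w.r.t. T
   all branches close; clash {E, ¬E} at an ∃-successor
2. Hence ∀s.A ⊑ (∃r.∃r.∀r.E ⊔ D): entailed.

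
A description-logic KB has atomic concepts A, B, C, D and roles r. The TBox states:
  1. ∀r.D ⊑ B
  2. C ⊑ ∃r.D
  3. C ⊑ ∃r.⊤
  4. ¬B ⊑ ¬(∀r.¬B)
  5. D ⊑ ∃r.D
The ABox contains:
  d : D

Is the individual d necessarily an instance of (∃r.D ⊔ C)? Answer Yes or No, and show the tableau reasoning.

1. d : (∃r.D ⊔ C)?  L(d) = {D} ∪ {(∀r.¬D ⊓ ¬C)}
   clash {D, ¬D} at an ∃-successor — d ∈ (∃r.D ⊔ C)
2. Hence d : (∃r.D ⊔ C): entailed.

Yes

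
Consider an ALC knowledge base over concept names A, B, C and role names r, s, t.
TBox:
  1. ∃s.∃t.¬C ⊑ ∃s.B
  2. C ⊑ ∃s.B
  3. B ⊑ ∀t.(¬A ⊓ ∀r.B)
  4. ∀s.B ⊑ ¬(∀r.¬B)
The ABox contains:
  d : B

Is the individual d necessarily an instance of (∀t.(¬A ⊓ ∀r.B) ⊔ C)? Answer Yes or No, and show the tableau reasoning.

1. d : (∀t.(¬A ⊓ ∀r.B) ⊔ C)?  L(d) = {B} ∪ {(∃t.(A ⊔ ∃r.¬B) ⊓ ¬C)}
   clash {B, ¬B} at an ∃-successor — d ∈ (∀t.(¬A ⊓ ∀r.B) ⊔ C)
2. Hence d : (∀t.(¬A ⊓ ∀r.B) ⊔ C): entailed.

Yes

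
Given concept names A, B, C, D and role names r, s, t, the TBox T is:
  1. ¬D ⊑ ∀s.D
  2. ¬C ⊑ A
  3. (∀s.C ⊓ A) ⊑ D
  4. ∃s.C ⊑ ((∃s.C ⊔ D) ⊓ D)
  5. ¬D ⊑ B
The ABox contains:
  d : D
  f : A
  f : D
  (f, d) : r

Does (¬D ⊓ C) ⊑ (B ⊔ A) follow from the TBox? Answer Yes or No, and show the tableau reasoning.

1. (¬D ⊓ C) ⊑ (B ⊔ A)  ⇔  ((¬D ⊓ C) ⊓ (¬B ⊓ ¬A)) unsat w.r.t. T
   all branches close; clash {B, ¬B} at x₀
2. Hence (¬D ⊓ C) ⊑ (B ⊔ A): entailed.

Yes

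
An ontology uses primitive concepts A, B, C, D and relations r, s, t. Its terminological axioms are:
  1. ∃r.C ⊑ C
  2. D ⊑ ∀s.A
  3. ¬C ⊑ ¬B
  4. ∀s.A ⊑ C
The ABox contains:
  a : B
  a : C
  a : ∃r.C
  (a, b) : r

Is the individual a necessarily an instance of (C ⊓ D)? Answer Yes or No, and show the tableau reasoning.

No

1. a : (C ⊓ D)?  L(a) = {B, C, ∃r.C} ∪ {(¬C ⊔ ¬D)}
   open: L(a) ⊇ {B, C, ¬D, ∃r.C} (+ ∃-successors) — a ∉ (C ⊓ D) possible
2. Hence a : (C ⊓ D): not entailed.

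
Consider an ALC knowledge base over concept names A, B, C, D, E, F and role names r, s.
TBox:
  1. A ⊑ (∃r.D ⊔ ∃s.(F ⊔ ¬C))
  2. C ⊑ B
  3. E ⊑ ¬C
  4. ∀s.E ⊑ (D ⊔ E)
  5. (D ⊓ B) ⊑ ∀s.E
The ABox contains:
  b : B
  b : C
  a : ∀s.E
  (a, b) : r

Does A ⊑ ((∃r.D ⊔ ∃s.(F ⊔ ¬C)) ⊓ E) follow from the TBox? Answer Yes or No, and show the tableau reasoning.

No

1. A ⊑ ((∃r.D ⊔ ∃s.(F ⊔ ¬C)) ⊓ E)  ⇔  (A ⊓ ((∀r.¬D ⊓ ∀s.(¬F ⊓ C)) ⊔ ¬E)) unsat w.r.t. T
   apply at x₀: A⊑(∃r.D ⊔ ∃s.(F ⊔ ¬C))
   open: L(x₀) ⊇ {A, ¬C, ¬D, ¬E, ∃r.D, …} (+ ∃-successors)
2. Hence A ⊑ ((∃r.D ⊔ ∃s.(F ⊔ ¬C)) ⊓ E): not entailed.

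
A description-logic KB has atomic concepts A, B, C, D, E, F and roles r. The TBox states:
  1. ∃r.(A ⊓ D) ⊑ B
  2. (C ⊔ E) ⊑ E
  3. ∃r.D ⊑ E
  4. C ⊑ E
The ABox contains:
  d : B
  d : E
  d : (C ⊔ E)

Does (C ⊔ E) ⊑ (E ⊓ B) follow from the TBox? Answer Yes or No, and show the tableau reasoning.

No

1. (C ⊔ E) ⊑ (E ⊓ B)  ⇔  ((C ⊔ E) ⊓ (¬E ⊔ ¬B)) unsat w.r.t. T
   apply at x₀: (C ⊔ E)⊑E
   open: L(x₀) ⊇ {C, E, ¬B, ∀r.(¬A ⊔ ¬D)}
2. Hence (C ⊔ E) ⊑ (E ⊓ B): not entailed.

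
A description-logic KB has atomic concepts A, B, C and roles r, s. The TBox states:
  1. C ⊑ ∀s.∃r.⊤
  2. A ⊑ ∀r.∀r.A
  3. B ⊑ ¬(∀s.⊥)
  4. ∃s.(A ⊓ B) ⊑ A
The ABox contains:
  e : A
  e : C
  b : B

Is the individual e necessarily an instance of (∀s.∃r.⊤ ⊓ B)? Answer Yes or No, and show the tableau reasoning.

1. e : (∀s.∃r.⊤ ⊓ B)?  L(e) = {A, C} ∪ {(∃s.∀r.⊥ ⊔ ¬B)}
   apply at e: C⊑∀s.∃r.⊤; A⊑∀r.∀r.A
   open: L(e) ⊇ {A, C, ¬B, ∀r.∀r.A, ∀s.∃r.⊤} — e ∉ (∀s.∃r.⊤ ⊓ B) possible
2. Hence e : (∀s.∃r.⊤ ⊓ B): not entailed.

No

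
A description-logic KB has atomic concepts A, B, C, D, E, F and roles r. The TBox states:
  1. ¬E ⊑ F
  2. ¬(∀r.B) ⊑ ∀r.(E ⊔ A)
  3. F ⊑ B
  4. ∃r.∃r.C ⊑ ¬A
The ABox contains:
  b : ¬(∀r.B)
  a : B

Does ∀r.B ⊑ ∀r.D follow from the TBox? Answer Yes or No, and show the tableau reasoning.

1. ∀r.B ⊑ ∀r.D  ⇔  (∀r.B ⊓ ∃r.¬D) unsat w.r.t. T
   open: L(x₀) ⊇ {E, ¬F, ∀r.B, ∀r.∀r.¬C, ∃r.¬D} (+ ∃-successors)
2. Hence ∀r.B ⊑ ∀r.D: not entailed.

No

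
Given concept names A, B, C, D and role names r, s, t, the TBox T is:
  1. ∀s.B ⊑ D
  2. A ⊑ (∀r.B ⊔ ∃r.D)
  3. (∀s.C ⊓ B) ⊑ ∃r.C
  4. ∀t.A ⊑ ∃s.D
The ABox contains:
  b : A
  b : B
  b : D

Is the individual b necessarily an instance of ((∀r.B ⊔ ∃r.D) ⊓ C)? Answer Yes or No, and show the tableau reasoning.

No

1. b : ((∀r.B ⊔ ∃r.D) ⊓ C)?  L(b) = {A, B, D} ∪ {((∃r.¬B ⊓ ∀r.¬D) ⊔ ¬C)}
   apply at b: A⊑(∀r.B ⊔ ∃r.D)
   open: L(b) ⊇ {A, B, D, ¬C, ∀r.B, …} (+ ∃-successors) — b ∉ ((∀r.B ⊔ ∃r.D) ⊓ C) possible
2. Hence b : ((∀r.B ⊔ ∃r.D) ⊓ C): not entailed.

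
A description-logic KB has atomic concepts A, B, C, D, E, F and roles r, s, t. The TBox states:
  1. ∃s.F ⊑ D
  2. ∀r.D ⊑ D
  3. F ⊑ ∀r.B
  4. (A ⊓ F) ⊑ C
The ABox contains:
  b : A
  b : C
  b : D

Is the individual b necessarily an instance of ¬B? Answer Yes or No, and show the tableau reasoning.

No

1. b : ¬B?  L(b) = {A, C, D} ∪ {B}
   open: L(b) ⊇ {A, B, C, D, ¬F} — b ∉ ¬B possible
2. Hence b : ¬B: not entailed.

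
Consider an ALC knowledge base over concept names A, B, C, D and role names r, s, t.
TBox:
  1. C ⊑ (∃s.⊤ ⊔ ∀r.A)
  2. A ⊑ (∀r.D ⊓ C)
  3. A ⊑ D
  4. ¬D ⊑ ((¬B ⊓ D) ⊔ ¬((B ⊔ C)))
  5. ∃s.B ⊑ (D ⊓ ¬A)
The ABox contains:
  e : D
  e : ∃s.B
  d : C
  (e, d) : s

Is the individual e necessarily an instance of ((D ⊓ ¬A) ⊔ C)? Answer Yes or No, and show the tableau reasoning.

Yes

1. e : ((D ⊓ ¬A) ⊔ C)?  L(e) = {D, ∃s.B} ∪ {((¬D ⊔ A) ⊓ ¬C)}
   clash {C, ¬C} at e — e ∈ ((D ⊓ ¬A) ⊔ C)
2. Hence e : ((D ⊓ ¬A) ⊔ C): entailed.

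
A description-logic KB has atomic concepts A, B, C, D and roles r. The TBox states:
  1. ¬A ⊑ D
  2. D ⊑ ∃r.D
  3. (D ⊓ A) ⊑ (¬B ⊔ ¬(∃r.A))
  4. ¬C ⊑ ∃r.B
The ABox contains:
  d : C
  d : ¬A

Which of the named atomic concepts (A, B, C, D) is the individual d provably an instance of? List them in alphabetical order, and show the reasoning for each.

{C, D}

1. d : A?  L(d) = {C, ¬A} ∪ {¬A}
   apply at d: ¬A⊑D
   open: L(d) ⊇ {C, D, ¬A, ∃r.D} (+ ∃-successors) — d ∉ A possible
2. d : B?  L(d) = {C, ¬A} ∪ {¬B}
   apply at d: ¬A⊑D
   open: L(d) ⊇ {C, D, ¬A, ¬B, ∃r.D} (+ ∃-successors) — d ∉ B possible
3. d : C?  L(d) = {C, ¬A} ∪ {¬C}
   clash {C, ¬C} at d — d ∈ C
4. d : D?  L(d) = {C, ¬A} ∪ {¬D}
   clash {D, ¬D} at d — d ∈ D
5. Entailed for d: {C, D}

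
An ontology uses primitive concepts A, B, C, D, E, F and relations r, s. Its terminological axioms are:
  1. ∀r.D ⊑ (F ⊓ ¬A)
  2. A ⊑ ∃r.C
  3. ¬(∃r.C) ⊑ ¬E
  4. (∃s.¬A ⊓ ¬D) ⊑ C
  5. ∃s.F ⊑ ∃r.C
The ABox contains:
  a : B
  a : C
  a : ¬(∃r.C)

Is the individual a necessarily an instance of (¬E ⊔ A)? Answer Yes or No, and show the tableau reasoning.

1. a : (¬E ⊔ A)?  L(a) = {B, C, ¬(∃r.C)} ∪ {(E ⊓ ¬A)}
   clash {E, ¬E} at a — a ∈ (¬E ⊔ A)
2. Hence a : (¬E ⊔ A): entailed.

Yes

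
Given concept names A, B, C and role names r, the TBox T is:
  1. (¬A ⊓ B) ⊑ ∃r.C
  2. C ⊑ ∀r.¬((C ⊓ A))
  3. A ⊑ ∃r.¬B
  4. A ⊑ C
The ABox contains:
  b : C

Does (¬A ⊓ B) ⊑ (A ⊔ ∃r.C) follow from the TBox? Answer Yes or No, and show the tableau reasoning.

Yes

1. (¬A ⊓ B) ⊑ (A ⊔ ∃r.C)  ⇔  ((¬A ⊓ B) ⊓ (¬A ⊓ ∀r.¬C)) unsat w.r.t. T
   all branches close; clash {C, ¬C} at an ∃-successor
2. Hence (¬A ⊓ B) ⊑ (A ⊔ ∃r.C): entailed.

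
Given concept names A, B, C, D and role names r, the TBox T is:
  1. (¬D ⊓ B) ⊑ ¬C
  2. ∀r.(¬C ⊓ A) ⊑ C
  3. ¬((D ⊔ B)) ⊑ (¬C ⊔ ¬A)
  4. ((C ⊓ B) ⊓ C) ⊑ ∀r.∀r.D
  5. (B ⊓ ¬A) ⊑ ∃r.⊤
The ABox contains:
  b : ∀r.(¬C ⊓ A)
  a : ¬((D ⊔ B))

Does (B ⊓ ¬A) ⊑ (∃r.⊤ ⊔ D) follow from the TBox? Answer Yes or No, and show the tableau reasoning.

1. (B ⊓ ¬A) ⊑ (∃r.⊤ ⊔ D)  ⇔  ((B ⊓ ¬A) ⊓ (∀r.⊥ ⊓ ¬D)) unsat w.r.t. T
   all branches close; clash {C, ¬C} at x₀
2. Hence (B ⊓ ¬A) ⊑ (∃r.⊤ ⊔ D): entailed.

Yes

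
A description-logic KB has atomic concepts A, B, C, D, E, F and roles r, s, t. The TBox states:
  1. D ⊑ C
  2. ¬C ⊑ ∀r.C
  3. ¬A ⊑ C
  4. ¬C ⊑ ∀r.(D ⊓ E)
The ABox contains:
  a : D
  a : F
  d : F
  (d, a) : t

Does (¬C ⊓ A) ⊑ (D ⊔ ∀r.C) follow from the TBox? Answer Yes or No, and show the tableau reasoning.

Yes

1. (¬C ⊓ A) ⊑ (D ⊔ ∀r.C)  ⇔  ((¬C ⊓ A) ⊓ (¬D ⊓ ∃r.¬C)) unsat w.r.t. T
   all branches close; clash {C, ¬C} at an ∃-successor
2. Hence (¬C ⊓ A) ⊑ (D ⊔ ∀r.C): entailed.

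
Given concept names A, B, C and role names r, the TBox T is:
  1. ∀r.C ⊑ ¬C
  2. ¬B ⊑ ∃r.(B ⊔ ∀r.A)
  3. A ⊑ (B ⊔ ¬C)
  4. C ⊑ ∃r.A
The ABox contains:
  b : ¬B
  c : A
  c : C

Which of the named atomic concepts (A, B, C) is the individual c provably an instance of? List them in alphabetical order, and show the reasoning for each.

{A, B, C}

1. c : A?  L(c) = {A, C} ∪ {¬A}
   clash {A, ¬A} at c — c ∈ A
2. c : B?  L(c) = {A, C} ∪ {¬B}
   clash {C, ¬C} at c — c ∈ B
3. c : C?  L(c) = {A, C} ∪ {¬C}
   clash {C, ¬C} at c — c ∈ C
4. Entailed for c: {A, B, C}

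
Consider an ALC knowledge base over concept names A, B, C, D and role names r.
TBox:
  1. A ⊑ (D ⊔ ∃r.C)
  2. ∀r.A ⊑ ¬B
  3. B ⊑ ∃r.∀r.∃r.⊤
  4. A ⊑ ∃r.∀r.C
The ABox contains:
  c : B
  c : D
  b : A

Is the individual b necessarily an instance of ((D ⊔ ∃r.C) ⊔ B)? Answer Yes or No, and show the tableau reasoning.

Yes

1. b : ((D ⊔ ∃r.C) ⊔ B)?  L(b) = {A} ∪ {((¬D ⊓ ∀r.¬C) ⊓ ¬B)}
   clash {C, ¬C} at an ∃-successor — b ∈ ((D ⊔ ∃r.C) ⊔ B)
2. Hence b : ((D ⊔ ∃r.C) ⊔ B): entailed.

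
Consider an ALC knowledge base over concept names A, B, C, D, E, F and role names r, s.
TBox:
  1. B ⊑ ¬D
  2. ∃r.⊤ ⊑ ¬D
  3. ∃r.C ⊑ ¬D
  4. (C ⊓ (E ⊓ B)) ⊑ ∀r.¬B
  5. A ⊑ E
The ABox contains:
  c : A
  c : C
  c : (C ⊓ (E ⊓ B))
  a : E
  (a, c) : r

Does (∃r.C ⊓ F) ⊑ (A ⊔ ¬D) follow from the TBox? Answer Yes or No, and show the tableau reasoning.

1. (∃r.C ⊓ F) ⊑ (A ⊔ ¬D)  ⇔  ((∃r.C ⊓ F) ⊓ (¬A ⊓ D)) unsat w.r.t. T
   all branches close; clash {D, ¬D} at x₀
2. Hence (∃r.C ⊓ F) ⊑ (A ⊔ ¬D): entailed.

Yes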